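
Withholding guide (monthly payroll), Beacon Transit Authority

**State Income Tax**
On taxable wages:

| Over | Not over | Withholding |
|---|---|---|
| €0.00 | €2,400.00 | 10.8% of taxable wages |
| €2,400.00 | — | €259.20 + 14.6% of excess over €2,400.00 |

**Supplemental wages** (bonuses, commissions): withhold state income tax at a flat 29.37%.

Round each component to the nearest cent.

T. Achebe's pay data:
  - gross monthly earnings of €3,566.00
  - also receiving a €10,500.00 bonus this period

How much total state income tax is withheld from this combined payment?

State Income Tax: taxable = €3,566.00
  €259.20 + 14.6% × (€3,566.00 − €2,400.00) = €259.20 + 14.6% × €1,166.00 = €429.44
Supplemental (29.37% flat on bonus): 29.37% × €10,500.00 = €3,083.85
Total state income tax: €429.44 + €3,083.85 = €3,513.29

€3,513.29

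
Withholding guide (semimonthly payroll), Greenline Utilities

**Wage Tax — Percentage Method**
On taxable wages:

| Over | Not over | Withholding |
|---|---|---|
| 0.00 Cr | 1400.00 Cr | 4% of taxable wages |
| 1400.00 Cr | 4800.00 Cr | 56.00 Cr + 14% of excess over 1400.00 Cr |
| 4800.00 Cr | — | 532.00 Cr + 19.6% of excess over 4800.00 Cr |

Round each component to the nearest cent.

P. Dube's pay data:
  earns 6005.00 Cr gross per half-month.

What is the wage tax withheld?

Wage Tax: taxable = 6005.00 Cr
  532.00 Cr + 19.6% × (6005.00 Cr − 4800.00 Cr) = 532.00 Cr + 19.6% × 1205.00 Cr = 768.18 Cr

768.18 Cr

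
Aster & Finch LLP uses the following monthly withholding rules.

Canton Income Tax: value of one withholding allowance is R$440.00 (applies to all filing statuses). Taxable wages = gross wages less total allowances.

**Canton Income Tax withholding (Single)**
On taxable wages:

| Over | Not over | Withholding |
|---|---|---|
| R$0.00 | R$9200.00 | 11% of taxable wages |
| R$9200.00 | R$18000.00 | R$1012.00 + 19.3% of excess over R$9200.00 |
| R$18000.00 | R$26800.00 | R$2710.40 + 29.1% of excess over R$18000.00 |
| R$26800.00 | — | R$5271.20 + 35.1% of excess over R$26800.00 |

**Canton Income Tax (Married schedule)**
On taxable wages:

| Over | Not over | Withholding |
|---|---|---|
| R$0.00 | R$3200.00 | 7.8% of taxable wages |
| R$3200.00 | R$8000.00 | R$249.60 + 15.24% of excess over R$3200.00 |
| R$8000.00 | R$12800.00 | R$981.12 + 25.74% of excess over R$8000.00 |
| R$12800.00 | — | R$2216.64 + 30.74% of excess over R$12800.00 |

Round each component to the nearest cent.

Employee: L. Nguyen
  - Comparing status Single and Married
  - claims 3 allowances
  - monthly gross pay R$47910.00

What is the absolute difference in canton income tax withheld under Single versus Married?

R$386.20

Canton Income Tax (Single): taxable = R$47910.00 − 3×R$440.00 = R$46590.00
  R$5271.20 + 35.1% × (R$46590.00 − R$26800.00) = R$5271.20 + 35.1% × R$19790.00 = R$12217.49
Canton Income Tax (Married): taxable = R$47910.00 − 3×R$440.00 = R$46590.00
  R$2216.64 + 30.74% × (R$46590.00 − R$12800.00) = R$2216.64 + 30.74% × R$33790.00 = R$12603.69
Difference: |R$12217.49 − R$12603.69| = R$386.20 (higher under Married)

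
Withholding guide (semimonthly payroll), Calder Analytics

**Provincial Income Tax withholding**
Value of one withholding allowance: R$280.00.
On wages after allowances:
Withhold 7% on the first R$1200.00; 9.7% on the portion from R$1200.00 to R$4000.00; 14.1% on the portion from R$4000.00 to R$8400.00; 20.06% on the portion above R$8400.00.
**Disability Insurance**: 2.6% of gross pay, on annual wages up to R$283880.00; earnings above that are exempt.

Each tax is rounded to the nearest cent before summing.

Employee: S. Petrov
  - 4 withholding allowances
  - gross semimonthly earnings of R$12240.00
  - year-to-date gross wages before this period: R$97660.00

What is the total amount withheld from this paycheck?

Provincial Income Tax: taxable = R$12240.00 − 4×R$280.00 = R$11120.00
  R$976.00 + 20.06% × (R$11120.00 − R$8400.00) = R$976.00 + 20.06% × R$2720.00 = R$1521.63
Disability Insurance: 2.6% × R$12240.00 = R$318.24
Total: R$1521.63 + R$318.24 = R$1839.87

R$1839.87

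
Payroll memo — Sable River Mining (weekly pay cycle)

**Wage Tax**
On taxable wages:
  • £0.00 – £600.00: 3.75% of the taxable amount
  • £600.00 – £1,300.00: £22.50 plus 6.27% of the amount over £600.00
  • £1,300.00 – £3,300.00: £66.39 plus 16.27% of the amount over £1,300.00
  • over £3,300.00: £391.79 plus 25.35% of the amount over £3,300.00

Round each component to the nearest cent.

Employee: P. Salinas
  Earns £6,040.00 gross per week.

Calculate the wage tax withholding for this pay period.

Wage Tax: taxable = £6,040.00
  £391.79 + 25.35% × (£6,040.00 − £3,300.00) = £391.79 + 25.35% × £2,740.00 = £1,086.38

£1,086.38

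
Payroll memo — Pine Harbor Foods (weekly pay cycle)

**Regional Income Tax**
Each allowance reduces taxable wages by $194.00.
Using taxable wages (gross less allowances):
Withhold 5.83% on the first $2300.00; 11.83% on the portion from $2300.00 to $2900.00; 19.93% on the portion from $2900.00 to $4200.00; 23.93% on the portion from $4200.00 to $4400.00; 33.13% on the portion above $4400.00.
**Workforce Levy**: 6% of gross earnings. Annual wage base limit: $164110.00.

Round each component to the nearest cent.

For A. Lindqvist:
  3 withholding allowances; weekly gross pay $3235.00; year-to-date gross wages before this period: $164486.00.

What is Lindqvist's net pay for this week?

Regional Income Tax: taxable = $3235.00 − 3×$194.00 = $2653.00
  $134.09 + 11.83% × ($2653.00 − $2300.00) = $134.09 + 11.83% × $353.00 = $175.85
Workforce Levy: YTD $164486.00 ≥ cap $164110.00 → $0.00
Total withheld: $175.85 + $0.00 = $175.85
Net pay: $3235.00 − $175.85 = $3059.15

$3059.15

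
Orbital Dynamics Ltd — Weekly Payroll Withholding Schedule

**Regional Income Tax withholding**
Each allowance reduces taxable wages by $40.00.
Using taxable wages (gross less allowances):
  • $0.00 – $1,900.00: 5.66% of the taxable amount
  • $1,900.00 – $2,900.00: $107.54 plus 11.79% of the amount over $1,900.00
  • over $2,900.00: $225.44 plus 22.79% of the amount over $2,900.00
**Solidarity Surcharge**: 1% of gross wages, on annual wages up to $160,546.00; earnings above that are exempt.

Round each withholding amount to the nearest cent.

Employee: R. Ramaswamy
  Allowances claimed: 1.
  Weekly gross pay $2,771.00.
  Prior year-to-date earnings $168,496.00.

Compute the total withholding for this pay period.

Regional Income Tax: taxable = $2,771.00 − 1×$40.00 = $2,731.00
  $107.54 + 11.79% × ($2,731.00 − $1,900.00) = $107.54 + 11.79% × $831.00 = $205.51
Solidarity Surcharge: YTD $168,496.00 ≥ cap $160,546.00 → $0.00
Total: $205.51 + $0.00 = $205.51

$205.51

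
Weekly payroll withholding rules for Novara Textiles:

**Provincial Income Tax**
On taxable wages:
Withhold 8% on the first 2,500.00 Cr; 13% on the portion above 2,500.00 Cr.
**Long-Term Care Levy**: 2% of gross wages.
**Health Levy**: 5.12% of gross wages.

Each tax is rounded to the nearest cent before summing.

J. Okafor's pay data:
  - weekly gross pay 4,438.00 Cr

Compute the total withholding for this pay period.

767.93 Cr

Provincial Income Tax: taxable = 4,438.00 Cr
  200.00 Cr + 13% × (4,438.00 Cr − 2,500.00 Cr) = 200.00 Cr + 13% × 1,938.00 Cr = 451.94 Cr
Long-Term Care Levy: 2% × 4,438.00 Cr = 88.76 Cr
Health Levy: 5.12% × 4,438.00 Cr = 227.23 Cr
Total: 451.94 Cr + 88.76 Cr + 227.23 Cr = 767.93 Cr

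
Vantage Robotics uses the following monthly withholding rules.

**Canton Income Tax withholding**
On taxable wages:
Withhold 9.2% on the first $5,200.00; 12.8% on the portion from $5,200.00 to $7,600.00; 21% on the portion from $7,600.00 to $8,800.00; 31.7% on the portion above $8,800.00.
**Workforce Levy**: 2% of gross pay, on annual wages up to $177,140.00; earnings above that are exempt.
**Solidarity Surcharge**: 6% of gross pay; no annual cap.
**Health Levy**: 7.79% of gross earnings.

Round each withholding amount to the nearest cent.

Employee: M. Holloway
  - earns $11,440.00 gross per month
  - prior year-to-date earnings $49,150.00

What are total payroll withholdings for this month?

Canton Income Tax: taxable = $11,440.00
  $1,037.60 + 31.7% × ($11,440.00 − $8,800.00) = $1,037.60 + 31.7% × $2,640.00 = $1,874.48
Workforce Levy: 2% × $11,440.00 = $228.80
Solidarity Surcharge: 6% × $11,440.00 = $686.40
Health Levy: 7.79% × $11,440.00 = $891.18
Total: $1,874.48 + $228.80 + $686.40 + $891.18 = $3,680.86

$3,680.86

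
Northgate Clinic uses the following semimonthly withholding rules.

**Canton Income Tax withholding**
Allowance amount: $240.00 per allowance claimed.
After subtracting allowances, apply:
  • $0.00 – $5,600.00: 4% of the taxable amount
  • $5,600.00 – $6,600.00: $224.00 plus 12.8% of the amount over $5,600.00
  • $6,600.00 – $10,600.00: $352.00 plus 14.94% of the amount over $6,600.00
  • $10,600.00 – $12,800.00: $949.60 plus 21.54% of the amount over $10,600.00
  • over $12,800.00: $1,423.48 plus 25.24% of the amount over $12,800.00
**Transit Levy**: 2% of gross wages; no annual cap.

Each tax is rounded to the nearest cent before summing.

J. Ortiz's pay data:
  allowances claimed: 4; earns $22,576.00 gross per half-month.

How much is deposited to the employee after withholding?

Canton Income Tax: taxable = $22,576.00 − 4×$240.00 = $21,616.00
  $1,423.48 + 25.24% × ($21,616.00 − $12,800.00) = $1,423.48 + 25.24% × $8,816.00 = $3,648.64
Transit Levy: 2% × $22,576.00 = $451.52
Total withheld: $3,648.64 + $451.52 = $4,100.16
Net pay: $22,576.00 − $4,100.16 = $18,475.84

$18,475.84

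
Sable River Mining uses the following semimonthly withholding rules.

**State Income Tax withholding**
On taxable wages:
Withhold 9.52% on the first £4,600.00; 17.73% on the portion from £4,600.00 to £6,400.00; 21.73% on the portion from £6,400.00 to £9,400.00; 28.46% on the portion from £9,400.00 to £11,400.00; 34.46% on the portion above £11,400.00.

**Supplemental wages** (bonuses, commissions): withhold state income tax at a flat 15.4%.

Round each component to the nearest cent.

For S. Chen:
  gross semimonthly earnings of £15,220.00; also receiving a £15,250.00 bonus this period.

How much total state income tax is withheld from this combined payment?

£5,643.03

State Income Tax: taxable = £15,220.00
  £1,978.16 + 34.46% × (£15,220.00 − £11,400.00) = £1,978.16 + 34.46% × £3,820.00 = £3,294.53
Supplemental (15.4% flat on bonus): 15.4% × £15,250.00 = £2,348.50
Total state income tax: £3,294.53 + £2,348.50 = £5,643.03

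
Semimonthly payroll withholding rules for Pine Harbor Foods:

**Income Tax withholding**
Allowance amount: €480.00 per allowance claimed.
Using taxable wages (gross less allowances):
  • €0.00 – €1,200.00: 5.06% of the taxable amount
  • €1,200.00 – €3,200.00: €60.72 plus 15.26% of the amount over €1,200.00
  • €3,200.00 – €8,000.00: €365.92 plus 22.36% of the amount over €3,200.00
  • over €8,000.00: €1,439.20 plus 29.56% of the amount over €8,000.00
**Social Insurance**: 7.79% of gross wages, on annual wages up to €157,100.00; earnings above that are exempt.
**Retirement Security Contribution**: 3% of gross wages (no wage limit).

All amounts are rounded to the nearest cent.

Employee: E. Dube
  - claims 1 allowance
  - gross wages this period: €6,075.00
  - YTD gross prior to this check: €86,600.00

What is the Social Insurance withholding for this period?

€473.24

Social Insurance: 7.79% × €6,075.00 = €473.24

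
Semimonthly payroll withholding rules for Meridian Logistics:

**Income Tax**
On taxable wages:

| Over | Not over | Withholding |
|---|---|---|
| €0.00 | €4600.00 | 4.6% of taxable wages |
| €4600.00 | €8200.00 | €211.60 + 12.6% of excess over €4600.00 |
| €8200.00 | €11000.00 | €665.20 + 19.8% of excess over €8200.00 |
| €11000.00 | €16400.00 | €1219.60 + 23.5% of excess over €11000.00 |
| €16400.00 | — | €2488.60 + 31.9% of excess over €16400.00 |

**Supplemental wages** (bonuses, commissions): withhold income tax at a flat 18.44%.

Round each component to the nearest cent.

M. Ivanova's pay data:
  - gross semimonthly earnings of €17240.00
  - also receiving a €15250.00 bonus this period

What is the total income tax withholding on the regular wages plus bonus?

€5568.66

Income Tax: taxable = €17240.00
  €2488.60 + 31.9% × (€17240.00 − €16400.00) = €2488.60 + 31.9% × €840.00 = €2756.56
Supplemental (18.44% flat on bonus): 18.44% × €15250.00 = €2812.10
Total income tax: €2756.56 + €2812.10 = €5568.66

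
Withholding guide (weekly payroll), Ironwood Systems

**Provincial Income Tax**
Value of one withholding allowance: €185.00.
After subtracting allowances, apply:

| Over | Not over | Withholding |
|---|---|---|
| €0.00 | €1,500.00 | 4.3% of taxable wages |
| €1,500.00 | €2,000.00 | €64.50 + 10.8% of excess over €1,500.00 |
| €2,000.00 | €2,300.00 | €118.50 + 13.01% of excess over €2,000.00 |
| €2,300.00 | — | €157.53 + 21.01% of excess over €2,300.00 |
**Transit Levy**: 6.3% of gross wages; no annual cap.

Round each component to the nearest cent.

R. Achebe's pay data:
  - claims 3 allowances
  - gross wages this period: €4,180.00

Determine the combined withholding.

€699.25

Provincial Income Tax: taxable = €4,180.00 − 3×€185.00 = €3,625.00
  €157.53 + 21.01% × (€3,625.00 − €2,300.00) = €157.53 + 21.01% × €1,325.00 = €435.91
Transit Levy: 6.3% × €4,180.00 = €263.34
Total: €435.91 + €263.34 = €699.25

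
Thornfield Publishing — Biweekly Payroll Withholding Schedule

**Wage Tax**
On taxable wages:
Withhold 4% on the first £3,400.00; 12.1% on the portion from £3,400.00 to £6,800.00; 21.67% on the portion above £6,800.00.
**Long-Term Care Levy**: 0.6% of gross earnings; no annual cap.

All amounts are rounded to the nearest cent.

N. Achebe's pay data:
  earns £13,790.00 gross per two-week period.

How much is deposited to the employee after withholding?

£11,645.13

Wage Tax: taxable = £13,790.00
  £547.40 + 21.67% × (£13,790.00 − £6,800.00) = £547.40 + 21.67% × £6,990.00 = £2,062.13
Long-Term Care Levy: 0.6% × £13,790.00 = £82.74
Total withheld: £2,062.13 + £82.74 = £2,144.87
Net pay: £13,790.00 − £2,144.87 = £11,645.13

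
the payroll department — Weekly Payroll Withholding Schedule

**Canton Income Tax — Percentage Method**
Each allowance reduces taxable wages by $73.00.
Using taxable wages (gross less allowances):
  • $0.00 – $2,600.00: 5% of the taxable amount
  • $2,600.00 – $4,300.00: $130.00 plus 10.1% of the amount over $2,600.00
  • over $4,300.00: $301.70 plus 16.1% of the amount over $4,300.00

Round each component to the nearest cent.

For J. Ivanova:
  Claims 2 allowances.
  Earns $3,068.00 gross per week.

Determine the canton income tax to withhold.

$162.52

Canton Income Tax: taxable = $3,068.00 − 2×$73.00 = $2,922.00
  $130.00 + 10.1% × ($2,922.00 − $2,600.00) = $130.00 + 10.1% × $322.00 = $162.52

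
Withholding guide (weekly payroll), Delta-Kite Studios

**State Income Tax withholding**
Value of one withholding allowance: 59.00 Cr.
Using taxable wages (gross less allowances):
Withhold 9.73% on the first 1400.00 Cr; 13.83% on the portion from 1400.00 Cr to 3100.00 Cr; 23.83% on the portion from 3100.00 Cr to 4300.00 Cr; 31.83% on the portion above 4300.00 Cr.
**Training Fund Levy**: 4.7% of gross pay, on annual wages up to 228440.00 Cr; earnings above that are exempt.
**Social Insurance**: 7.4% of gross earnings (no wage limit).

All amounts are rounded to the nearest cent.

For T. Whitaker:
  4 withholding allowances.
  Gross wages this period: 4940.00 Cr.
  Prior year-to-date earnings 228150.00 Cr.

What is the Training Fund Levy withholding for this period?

Training Fund Levy: cap 228440.00 Cr − YTD 228150.00 Cr = 290.00 Cr subject; 4.7% × 290.00 Cr = 13.63 Cr

13.63 Cr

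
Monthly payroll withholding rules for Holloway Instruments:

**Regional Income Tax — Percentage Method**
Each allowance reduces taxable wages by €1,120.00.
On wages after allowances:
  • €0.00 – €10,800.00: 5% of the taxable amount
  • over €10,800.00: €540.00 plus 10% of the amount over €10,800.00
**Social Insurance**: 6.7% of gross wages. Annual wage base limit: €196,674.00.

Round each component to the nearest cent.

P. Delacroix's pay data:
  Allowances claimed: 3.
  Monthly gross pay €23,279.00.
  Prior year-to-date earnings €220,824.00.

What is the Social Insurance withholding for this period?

€0.00

Social Insurance: YTD €220,824.00 ≥ cap €196,674.00 → €0.00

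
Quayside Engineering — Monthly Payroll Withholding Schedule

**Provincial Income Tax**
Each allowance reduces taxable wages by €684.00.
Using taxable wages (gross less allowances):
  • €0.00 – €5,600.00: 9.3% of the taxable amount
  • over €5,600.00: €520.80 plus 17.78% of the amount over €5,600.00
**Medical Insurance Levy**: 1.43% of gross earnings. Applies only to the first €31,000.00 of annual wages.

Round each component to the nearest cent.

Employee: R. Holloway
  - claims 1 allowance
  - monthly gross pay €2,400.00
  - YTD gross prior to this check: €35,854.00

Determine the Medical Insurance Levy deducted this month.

Medical Insurance Levy: YTD €35,854.00 ≥ cap €31,000.00 → €0.00

€0.00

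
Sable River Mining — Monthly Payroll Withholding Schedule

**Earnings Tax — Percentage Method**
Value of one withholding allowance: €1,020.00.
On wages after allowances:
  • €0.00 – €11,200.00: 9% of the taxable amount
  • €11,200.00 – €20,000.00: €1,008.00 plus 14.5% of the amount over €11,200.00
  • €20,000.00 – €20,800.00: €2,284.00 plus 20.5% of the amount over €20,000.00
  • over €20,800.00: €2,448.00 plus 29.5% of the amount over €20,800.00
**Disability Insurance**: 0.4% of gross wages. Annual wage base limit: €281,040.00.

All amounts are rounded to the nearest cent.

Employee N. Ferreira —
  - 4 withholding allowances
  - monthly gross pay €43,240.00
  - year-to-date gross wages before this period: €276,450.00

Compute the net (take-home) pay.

€35,357.44

Earnings Tax: taxable = €43,240.00 − 4×€1,020.00 = €39,160.00
  €2,448.00 + 29.5% × (€39,160.00 − €20,800.00) = €2,448.00 + 29.5% × €18,360.00 = €7,864.20
Disability Insurance: cap €281,040.00 − YTD €276,450.00 = €4,590.00 subject; 0.4% × €4,590.00 = €18.36
Total withheld: €7,864.20 + €18.36 = €7,882.56
Net pay: €43,240.00 − €7,882.56 = €35,357.44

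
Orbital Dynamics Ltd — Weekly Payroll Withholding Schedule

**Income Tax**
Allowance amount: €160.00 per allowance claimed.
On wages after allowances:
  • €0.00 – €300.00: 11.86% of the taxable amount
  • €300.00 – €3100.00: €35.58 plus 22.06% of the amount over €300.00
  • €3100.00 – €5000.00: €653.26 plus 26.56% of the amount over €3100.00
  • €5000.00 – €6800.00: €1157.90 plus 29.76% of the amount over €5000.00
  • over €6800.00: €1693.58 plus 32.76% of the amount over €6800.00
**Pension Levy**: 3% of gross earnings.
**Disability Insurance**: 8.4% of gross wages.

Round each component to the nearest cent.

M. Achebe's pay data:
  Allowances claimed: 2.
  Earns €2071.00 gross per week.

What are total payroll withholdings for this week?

Income Tax: taxable = €2071.00 − 2×€160.00 = €1751.00
  €35.58 + 22.06% × (€1751.00 − €300.00) = €35.58 + 22.06% × €1451.00 = €355.67
Pension Levy: 3% × €2071.00 = €62.13
Disability Insurance: 8.4% × €2071.00 = €173.96
Total: €355.67 + €62.13 + €173.96 = €591.76

€591.76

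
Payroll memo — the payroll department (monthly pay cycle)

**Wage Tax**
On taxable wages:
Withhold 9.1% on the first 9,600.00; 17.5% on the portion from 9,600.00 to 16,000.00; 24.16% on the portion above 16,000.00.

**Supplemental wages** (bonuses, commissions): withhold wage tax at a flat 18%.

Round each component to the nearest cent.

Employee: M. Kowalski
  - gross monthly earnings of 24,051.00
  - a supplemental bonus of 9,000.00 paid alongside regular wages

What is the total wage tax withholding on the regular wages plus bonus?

5,558.72

Wage Tax: taxable = 24,051.00
  1,993.60 + 24.16% × (24,051.00 − 16,000.00) = 1,993.60 + 24.16% × 8,051.00 = 3,938.72
Supplemental (18% flat on bonus): 18% × 9,000.00 = 1,620.00
Total wage tax: 3,938.72 + 1,620.00 = 5,558.72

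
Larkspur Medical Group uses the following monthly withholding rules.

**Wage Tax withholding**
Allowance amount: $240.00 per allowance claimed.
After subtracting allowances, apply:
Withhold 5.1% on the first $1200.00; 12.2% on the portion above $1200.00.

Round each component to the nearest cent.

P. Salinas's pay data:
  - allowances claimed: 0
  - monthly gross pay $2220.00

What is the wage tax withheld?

Wage Tax: taxable = $2220.00
  $61.20 + 12.2% × ($2220.00 − $1200.00) = $61.20 + 12.2% × $1020.00 = $185.64

$185.64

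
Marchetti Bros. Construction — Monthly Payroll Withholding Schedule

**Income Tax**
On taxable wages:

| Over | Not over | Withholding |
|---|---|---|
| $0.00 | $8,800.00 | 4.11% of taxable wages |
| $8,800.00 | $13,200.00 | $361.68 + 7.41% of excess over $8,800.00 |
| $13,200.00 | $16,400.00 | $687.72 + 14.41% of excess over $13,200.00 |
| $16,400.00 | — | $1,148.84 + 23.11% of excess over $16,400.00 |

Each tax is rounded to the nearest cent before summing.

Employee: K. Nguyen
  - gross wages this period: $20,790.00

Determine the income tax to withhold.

Income Tax: taxable = $20,790.00
  $1,148.84 + 23.11% × ($20,790.00 − $16,400.00) = $1,148.84 + 23.11% × $4,390.00 = $2,163.37

$2,163.37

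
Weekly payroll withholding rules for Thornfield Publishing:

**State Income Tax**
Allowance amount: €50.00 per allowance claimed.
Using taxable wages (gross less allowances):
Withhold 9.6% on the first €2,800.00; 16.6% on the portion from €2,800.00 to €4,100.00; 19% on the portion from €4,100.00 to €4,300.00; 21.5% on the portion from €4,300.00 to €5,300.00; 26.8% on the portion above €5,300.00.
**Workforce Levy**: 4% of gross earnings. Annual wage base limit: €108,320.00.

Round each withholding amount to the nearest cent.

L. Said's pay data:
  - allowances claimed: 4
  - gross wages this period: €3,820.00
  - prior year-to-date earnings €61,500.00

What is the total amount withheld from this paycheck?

€557.72

State Income Tax: taxable = €3,820.00 − 4×€50.00 = €3,620.00
  €268.80 + 16.6% × (€3,620.00 − €2,800.00) = €268.80 + 16.6% × €820.00 = €404.92
Workforce Levy: 4% × €3,820.00 = €152.80
Total: €404.92 + €152.80 = €557.72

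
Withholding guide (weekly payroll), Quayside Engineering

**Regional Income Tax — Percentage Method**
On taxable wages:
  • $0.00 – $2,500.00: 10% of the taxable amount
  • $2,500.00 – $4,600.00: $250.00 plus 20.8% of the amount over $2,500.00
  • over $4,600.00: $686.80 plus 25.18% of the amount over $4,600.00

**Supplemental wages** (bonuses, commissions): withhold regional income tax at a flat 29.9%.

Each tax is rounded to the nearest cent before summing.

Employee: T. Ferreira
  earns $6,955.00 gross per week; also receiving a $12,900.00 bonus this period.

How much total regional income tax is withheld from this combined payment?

$5,136.89

Regional Income Tax: taxable = $6,955.00
  $686.80 + 25.18% × ($6,955.00 − $4,600.00) = $686.80 + 25.18% × $2,355.00 = $1,279.79
Supplemental (29.9% flat on bonus): 29.9% × $12,900.00 = $3,857.10
Total regional income tax: $1,279.79 + $3,857.10 = $5,136.89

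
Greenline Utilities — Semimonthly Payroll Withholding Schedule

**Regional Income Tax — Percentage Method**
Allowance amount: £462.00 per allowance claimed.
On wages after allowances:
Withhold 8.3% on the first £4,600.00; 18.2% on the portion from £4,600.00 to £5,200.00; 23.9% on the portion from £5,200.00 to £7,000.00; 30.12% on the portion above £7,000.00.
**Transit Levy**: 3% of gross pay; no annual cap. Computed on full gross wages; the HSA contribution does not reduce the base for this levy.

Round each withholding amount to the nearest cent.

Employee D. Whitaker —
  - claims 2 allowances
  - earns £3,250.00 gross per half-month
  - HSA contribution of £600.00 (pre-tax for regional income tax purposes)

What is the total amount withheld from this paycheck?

Regional Income Tax: taxable = £3,250.00 − £600.00 − 2×£462.00 = £1,726.00
  8.3% × £1,726.00 = £143.26
Transit Levy: 3% × £3,250.00 = £97.50
Total: £143.26 + £97.50 = £240.76

£240.76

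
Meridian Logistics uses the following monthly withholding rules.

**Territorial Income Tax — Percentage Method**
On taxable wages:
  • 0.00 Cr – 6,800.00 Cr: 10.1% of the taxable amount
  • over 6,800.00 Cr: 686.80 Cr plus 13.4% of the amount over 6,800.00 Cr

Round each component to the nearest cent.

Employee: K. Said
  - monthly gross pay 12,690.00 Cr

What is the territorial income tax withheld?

Territorial Income Tax: taxable = 12,690.00 Cr
  686.80 Cr + 13.4% × (12,690.00 Cr − 6,800.00 Cr) = 686.80 Cr + 13.4% × 5,890.00 Cr = 1,476.06 Cr

1,476.06 Cr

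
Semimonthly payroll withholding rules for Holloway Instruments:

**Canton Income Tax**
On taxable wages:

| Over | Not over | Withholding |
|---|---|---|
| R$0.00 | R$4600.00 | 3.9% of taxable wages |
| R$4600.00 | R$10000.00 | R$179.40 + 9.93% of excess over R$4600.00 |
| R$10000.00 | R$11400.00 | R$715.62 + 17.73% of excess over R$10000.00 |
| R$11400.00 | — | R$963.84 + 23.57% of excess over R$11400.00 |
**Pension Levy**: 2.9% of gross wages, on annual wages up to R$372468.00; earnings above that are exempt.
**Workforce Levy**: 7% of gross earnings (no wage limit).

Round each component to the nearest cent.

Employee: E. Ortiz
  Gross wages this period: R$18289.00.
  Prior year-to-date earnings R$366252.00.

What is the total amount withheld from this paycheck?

Canton Income Tax: taxable = R$18289.00
  R$963.84 + 23.57% × (R$18289.00 − R$11400.00) = R$963.84 + 23.57% × R$6889.00 = R$2587.58
Pension Levy: cap R$372468.00 − YTD R$366252.00 = R$6216.00 subject; 2.9% × R$6216.00 = R$180.26
Workforce Levy: 7% × R$18289.00 = R$1280.23
Total: R$2587.58 + R$180.26 + R$1280.23 = R$4048.07

R$4048.07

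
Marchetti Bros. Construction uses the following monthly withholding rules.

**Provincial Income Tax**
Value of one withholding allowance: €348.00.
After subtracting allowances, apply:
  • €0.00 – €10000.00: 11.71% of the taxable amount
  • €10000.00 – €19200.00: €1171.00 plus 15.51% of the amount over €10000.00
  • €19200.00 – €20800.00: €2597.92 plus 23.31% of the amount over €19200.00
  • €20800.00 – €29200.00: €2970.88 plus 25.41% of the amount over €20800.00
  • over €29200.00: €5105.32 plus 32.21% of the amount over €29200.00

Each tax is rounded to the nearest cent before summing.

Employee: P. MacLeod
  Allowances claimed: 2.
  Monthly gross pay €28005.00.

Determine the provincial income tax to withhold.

€4624.82

Provincial Income Tax: taxable = €28005.00 − 2×€348.00 = €27309.00
  €2970.88 + 25.41% × (€27309.00 − €20800.00) = €2970.88 + 25.41% × €6509.00 = €4624.82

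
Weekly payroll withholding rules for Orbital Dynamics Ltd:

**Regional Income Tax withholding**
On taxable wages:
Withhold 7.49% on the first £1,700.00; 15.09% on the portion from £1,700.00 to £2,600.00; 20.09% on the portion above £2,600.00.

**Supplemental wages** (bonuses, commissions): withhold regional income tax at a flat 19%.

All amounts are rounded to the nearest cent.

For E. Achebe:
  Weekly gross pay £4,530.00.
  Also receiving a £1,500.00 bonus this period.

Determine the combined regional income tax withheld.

Regional Income Tax: taxable = £4,530.00
  £263.14 + 20.09% × (£4,530.00 − £2,600.00) = £263.14 + 20.09% × £1,930.00 = £650.88
Supplemental (19% flat on bonus): 19% × £1,500.00 = £285.00
Total regional income tax: £650.88 + £285.00 = £935.88

£935.88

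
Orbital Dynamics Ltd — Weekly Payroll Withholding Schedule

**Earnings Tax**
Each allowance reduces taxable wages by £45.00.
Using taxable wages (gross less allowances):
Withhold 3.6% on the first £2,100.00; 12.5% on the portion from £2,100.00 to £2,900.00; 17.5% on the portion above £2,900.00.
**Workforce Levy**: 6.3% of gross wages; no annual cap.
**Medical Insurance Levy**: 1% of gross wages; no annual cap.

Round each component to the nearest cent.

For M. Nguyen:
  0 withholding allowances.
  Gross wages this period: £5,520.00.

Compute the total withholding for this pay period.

£1,037.06

Earnings Tax: taxable = £5,520.00
  £175.60 + 17.5% × (£5,520.00 − £2,900.00) = £175.60 + 17.5% × £2,620.00 = £634.10
Workforce Levy: 6.3% × £5,520.00 = £347.76
Medical Insurance Levy: 1% × £5,520.00 = £55.20
Total: £634.10 + £347.76 + £55.20 = £1,037.06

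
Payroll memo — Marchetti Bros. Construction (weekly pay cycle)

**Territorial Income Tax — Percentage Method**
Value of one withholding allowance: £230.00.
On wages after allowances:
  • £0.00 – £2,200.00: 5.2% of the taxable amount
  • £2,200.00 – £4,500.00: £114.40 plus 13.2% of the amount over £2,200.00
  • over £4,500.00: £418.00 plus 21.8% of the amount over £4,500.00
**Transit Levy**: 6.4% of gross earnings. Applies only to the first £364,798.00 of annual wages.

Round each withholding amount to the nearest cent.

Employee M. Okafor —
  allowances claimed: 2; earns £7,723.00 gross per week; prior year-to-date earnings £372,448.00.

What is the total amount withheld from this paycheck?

Territorial Income Tax: taxable = £7,723.00 − 2×£230.00 = £7,263.00
  £418.00 + 21.8% × (£7,263.00 − £4,500.00) = £418.00 + 21.8% × £2,763.00 = £1,020.33
Transit Levy: YTD £372,448.00 ≥ cap £364,798.00 → £0.00
Total: £1,020.33 + £0.00 = £1,020.33

£1,020.33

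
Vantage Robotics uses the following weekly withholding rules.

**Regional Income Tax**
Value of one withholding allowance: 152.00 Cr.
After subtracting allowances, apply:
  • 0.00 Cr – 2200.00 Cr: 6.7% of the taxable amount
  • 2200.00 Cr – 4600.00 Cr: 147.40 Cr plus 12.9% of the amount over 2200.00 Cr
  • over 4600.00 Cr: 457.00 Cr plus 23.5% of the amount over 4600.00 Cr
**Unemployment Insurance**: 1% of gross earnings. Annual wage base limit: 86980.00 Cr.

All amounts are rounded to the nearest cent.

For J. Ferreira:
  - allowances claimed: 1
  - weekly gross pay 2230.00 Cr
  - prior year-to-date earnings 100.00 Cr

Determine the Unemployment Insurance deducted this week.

22.30 Cr

Unemployment Insurance: 1% × 2230.00 Cr = 22.30 Cr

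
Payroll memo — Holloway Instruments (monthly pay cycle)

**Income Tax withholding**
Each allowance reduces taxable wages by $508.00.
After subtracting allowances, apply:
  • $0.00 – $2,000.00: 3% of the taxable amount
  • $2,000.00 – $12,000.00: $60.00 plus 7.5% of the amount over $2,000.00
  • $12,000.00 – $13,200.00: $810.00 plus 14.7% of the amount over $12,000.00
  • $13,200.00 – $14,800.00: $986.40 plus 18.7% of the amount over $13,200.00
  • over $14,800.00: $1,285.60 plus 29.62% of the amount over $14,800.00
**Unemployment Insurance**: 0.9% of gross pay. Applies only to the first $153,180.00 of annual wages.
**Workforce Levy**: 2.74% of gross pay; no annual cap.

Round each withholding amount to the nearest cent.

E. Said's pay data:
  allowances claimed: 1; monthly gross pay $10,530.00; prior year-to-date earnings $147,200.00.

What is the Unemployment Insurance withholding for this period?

$53.82

Unemployment Insurance: cap $153,180.00 − YTD $147,200.00 = $5,980.00 subject; 0.9% × $5,980.00 = $53.82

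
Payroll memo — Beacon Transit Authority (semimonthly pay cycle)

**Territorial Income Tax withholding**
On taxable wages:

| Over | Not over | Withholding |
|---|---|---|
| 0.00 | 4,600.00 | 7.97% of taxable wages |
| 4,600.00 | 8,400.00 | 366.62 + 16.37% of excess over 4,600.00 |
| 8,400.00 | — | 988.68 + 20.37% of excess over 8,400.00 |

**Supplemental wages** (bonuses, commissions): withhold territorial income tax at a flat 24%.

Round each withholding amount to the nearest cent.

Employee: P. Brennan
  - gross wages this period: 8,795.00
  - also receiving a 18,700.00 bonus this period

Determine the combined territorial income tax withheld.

Territorial Income Tax: taxable = 8,795.00
  988.68 + 20.37% × (8,795.00 − 8,400.00) = 988.68 + 20.37% × 395.00 = 1,069.14
Supplemental (24% flat on bonus): 24% × 18,700.00 = 4,488.00
Total territorial income tax: 1,069.14 + 4,488.00 = 5,557.14

5,557.14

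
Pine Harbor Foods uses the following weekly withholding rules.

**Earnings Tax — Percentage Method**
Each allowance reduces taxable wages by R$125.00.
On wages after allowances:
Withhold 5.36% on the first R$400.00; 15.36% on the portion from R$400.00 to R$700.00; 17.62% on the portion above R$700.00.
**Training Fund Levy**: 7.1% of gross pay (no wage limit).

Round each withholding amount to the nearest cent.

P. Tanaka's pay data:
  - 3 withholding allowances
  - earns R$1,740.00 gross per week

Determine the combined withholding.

Earnings Tax: taxable = R$1,740.00 − 3×R$125.00 = R$1,365.00
  R$67.52 + 17.62% × (R$1,365.00 − R$700.00) = R$67.52 + 17.62% × R$665.00 = R$184.69
Training Fund Levy: 7.1% × R$1,740.00 = R$123.54
Total: R$184.69 + R$123.54 = R$308.23

R$308.23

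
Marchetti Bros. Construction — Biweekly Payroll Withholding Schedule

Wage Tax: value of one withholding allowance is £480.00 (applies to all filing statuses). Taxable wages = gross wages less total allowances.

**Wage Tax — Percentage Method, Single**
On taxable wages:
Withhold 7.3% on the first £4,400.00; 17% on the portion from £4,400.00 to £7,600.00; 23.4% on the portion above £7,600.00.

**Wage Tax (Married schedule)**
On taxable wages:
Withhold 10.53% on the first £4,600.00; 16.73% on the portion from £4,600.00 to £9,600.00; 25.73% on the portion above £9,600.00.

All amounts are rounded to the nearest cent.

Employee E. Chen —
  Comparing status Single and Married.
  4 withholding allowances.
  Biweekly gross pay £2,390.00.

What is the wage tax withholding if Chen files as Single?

£34.31

Wage Tax (Single): taxable = £2,390.00 − 4×£480.00 = £470.00
  7.3% × £470.00 = £34.31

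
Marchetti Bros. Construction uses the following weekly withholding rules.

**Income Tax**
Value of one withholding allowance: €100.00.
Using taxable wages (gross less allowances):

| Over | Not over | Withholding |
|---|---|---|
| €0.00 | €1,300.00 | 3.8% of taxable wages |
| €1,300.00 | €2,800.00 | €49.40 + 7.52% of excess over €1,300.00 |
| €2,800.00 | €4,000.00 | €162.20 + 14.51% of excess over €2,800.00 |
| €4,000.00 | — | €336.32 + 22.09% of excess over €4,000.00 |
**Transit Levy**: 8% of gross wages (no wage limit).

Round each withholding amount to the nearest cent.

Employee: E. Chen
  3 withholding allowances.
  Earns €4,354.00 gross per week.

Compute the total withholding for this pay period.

Income Tax: taxable = €4,354.00 − 3×€100.00 = €4,054.00
  €336.32 + 22.09% × (€4,054.00 − €4,000.00) = €336.32 + 22.09% × €54.00 = €348.25
Transit Levy: 8% × €4,354.00 = €348.32
Total: €348.25 + €348.32 = €696.57

€696.57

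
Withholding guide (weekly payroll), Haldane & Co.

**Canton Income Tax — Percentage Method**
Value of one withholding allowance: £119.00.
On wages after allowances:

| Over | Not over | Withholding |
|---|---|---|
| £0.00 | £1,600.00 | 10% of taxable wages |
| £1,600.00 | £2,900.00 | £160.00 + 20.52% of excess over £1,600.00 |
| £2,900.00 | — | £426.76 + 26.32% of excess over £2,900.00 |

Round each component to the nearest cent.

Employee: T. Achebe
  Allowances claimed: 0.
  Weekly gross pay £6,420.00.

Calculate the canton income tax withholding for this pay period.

Canton Income Tax: taxable = £6,420.00
  £426.76 + 26.32% × (£6,420.00 − £2,900.00) = £426.76 + 26.32% × £3,520.00 = £1,353.22

£1,353.22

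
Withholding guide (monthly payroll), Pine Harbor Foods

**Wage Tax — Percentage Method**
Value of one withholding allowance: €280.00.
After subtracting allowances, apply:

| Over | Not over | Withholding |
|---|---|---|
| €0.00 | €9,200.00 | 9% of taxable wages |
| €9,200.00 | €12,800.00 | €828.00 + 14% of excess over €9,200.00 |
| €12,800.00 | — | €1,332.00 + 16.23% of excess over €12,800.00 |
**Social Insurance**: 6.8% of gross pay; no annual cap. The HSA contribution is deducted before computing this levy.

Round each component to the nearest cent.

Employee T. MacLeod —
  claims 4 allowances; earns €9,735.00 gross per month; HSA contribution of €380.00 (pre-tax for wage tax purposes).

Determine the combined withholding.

€1,377.29

Wage Tax: taxable = €9,735.00 − €380.00 − 4×€280.00 = €8,235.00
  9% × €8,235.00 = €741.15
Social Insurance: 6.8% × €9,355.00 = €636.14
Total: €741.15 + €636.14 = €1,377.29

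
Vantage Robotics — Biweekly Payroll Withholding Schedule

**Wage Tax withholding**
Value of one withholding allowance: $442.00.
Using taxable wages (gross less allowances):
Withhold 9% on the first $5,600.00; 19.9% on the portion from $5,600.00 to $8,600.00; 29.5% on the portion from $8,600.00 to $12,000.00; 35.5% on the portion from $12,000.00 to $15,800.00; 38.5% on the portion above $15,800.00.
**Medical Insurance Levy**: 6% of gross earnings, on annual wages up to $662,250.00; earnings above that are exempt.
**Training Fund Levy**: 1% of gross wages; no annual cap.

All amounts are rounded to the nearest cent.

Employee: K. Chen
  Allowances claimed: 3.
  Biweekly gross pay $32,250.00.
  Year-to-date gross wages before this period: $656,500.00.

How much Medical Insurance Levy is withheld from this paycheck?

Medical Insurance Levy: cap $662,250.00 − YTD $656,500.00 = $5,750.00 subject; 6% × $5,750.00 = $345.00

$345.00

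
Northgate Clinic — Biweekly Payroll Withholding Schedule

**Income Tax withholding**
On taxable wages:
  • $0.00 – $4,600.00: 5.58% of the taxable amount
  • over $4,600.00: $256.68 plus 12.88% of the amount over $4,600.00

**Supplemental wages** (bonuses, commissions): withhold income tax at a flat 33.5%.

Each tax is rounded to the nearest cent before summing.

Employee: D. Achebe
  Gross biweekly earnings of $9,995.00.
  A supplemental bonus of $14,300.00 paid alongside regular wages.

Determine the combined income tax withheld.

Income Tax: taxable = $9,995.00
  $256.68 + 12.88% × ($9,995.00 − $4,600.00) = $256.68 + 12.88% × $5,395.00 = $951.56
Supplemental (33.5% flat on bonus): 33.5% × $14,300.00 = $4,790.50
Total income tax: $951.56 + $4,790.50 = $5,742.06

$5,742.06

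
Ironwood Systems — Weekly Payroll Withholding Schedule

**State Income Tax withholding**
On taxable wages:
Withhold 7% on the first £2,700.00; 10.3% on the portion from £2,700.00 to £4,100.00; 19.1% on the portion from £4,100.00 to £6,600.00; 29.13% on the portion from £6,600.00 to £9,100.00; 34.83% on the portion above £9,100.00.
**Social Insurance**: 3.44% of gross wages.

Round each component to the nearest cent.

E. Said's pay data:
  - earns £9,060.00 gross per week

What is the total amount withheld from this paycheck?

£1,838.96

State Income Tax: taxable = £9,060.00
  £810.70 + 29.13% × (£9,060.00 − £6,600.00) = £810.70 + 29.13% × £2,460.00 = £1,527.30
Social Insurance: 3.44% × £9,060.00 = £311.66
Total: £1,527.30 + £311.66 = £1,838.96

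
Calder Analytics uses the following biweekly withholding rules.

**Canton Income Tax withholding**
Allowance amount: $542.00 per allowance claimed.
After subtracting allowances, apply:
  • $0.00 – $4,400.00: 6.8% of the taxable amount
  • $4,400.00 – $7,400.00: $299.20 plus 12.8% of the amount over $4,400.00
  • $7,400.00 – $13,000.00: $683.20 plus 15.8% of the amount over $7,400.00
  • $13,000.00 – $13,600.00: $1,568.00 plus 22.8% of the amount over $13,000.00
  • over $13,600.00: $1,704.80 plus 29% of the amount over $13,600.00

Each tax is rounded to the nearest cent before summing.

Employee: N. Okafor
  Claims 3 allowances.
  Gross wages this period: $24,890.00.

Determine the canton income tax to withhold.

Canton Income Tax: taxable = $24,890.00 − 3×$542.00 = $23,264.00
  $1,704.80 + 29% × ($23,264.00 − $13,600.00) = $1,704.80 + 29% × $9,664.00 = $4,507.36

$4,507.36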